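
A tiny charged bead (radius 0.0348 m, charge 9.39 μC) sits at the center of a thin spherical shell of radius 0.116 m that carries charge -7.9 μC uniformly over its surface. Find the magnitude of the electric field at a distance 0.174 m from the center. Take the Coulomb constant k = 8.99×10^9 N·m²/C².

E = 4.42×10^5 N/C

Symmetry ⇒ E = E(r) r̂. Gaussian sphere of radius r = 0.174 m (r > 0.116 m, enclosing both).
Q_enc = (9.39 μC) + (-7.9 μC) = 1.49×10^-6 C.
Applying ∮E·dA = Q_enc/ε₀ with Φ = E(4πr²):
E = k|Q_enc|/r² = (8.99×10^9)(1.49×10^-6)/(0.174)² = 4.42×10^5 N/C.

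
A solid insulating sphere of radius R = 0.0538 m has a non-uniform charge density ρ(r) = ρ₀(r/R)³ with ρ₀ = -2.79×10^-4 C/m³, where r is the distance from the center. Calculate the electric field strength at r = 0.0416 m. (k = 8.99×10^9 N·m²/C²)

Symmetry ⇒ E = E(r) r̂. Gaussian sphere of radius r = 0.0416 m (r < R).
Integrate the density: Q_enc = 4π ∫₀^r ρ₀(r'/R)^3 r'² dr' = 4πρ₀ r^6/(6·R³) = -1.945×10^-8 C.
Applying ∮E·dA = Q_enc/ε₀ with Φ = E(4πr²):
E = k|Q_enc|/r² = (8.99×10^9)(1.945×10^-8)/(0.0416)² = 1.01e5 N/C.

|E| = 1.01×10^5 N/C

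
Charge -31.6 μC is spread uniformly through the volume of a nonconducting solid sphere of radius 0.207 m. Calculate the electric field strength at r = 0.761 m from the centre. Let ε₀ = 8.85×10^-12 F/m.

By spherical symmetry E is radial; choose a Gaussian sphere of radius r = 0.761 m (r > R, so the entire charge is enclosed).
Q_enc = -31.6 μC = -3.16×10^-5 C.
By Gauss's law, ∮E·dA = E·4πr² = Q_enc/ε₀.
E = |Q_enc|/(4πε₀r²) = (3.16×10^-5)/(4π·8.85×10^-12·(0.761)²) = 4.91e5 N/C.

E ≈ 4.91×10^5 N/C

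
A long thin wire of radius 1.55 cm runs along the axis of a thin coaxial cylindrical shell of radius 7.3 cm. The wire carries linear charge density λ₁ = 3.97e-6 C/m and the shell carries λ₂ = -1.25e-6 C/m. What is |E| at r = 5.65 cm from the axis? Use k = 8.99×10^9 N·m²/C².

1.26×10^6 N/C

By cylindrical symmetry E is radial; use a coaxial Gaussian cylinder of radius 5.65 cm and length L (between the conductors, 1.55 cm < r < 7.3 cm).
The shell at 7.3 cm lies outside the Gaussian surface, so λ_enc = λ₁ = 3.97e-6 C/m.
By Gauss's law (flux through the curved wall only), E·2πrL = λ_enc L/ε₀.
E = 2k|λ_enc|/r = 2(8.99×10^9)(3.97×10^-6)/(0.0565) = 1.26×10^6 N/C.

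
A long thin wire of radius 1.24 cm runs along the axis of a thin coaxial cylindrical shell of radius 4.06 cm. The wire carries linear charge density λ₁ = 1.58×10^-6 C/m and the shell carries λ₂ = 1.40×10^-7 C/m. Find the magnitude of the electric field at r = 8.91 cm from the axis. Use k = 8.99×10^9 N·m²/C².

Choose a coaxial cylinder of radius r = 8.91 cm (arbitrary length L) as the Gaussian surface (r > 4.06 cm, enclosing both).
λ_enc = λ₁ + λ₂ = (1.58×10^-6) + (1.40e-7) = 1.72×10^-6 C/m.
Gauss's law: E·2πrL = λ_enc L/ε₀.
E = 2k|λ_enc|/r = 2(8.99×10^9)(1.72×10^-6)/(0.0891) = 3.47×10^5 N/C.

|E| = 3.47×10^5 N/C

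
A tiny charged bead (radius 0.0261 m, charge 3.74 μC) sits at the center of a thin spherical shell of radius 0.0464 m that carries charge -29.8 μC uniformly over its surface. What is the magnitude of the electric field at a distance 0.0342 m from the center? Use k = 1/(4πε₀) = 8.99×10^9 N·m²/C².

Symmetry ⇒ E = E(r) r̂. Gaussian sphere of radius r = 0.0342 m (between the bodies, 0.0261 m < r < 0.0464 m).
Only the inner charge is enclosed; the outer shell contributes nothing inside itself. Q_enc = 3.74 μC = 3.74×10^-6 C.
Gauss's law: E·4πr² = Q_enc/ε₀.
E = k|Q_enc|/r² = (8.99×10^9)(3.74×10^-6)/(0.0342)² = 2.87e7 N/C.

|E| ≈ 2.87×10^7 N/C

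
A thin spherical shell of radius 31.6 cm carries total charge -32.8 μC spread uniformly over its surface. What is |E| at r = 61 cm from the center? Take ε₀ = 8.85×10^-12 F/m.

7.93×10^5 V/m

By spherical symmetry E is radial; choose a Gaussian sphere of radius r = 61 cm (r > 31.6 cm).
The entire shell is enclosed: Q_enc = -3.28×10^-5 C.
Since E is radial and uniform over the Gaussian sphere, Φ = E·4πr² = Q_enc/ε₀.
E = |Q_enc|/(4πε₀r²) = (3.28×10^-5)/(4π·8.85×10^-12·(0.61)²) = 7.93×10^5 N/C.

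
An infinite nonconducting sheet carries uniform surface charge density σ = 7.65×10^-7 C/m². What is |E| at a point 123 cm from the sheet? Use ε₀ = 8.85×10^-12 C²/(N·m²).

4.32×10^4 N/C

The symmetry is planar: E is normal to the sheet and the same magnitude on both sides. Take a pillbox straddling the sheet with end-cap area A.
Flux Φ = 2EA and Q_enc = σA, so 2EA = σA/ε₀ ⇒ E = |σ|/(2ε₀), independent of distance.
E = |σ|/(2ε₀) = (7.65×10^-7)/(2·8.85×10^-12) = 4.32e4 N/C.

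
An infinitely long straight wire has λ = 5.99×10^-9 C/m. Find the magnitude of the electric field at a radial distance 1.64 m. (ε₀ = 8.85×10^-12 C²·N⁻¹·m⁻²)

Choose a coaxial cylinder of radius r = 1.64 m (arbitrary length L) as the Gaussian surface.
Q_enc = λL, so λ_enc = 5.99e-9 C/m.
Gauss's law: E·2πrL = λ_enc L/ε₀.
E = |λ_enc|/(2πε₀r) = (5.99e-9)/(2π·8.85×10^-12·1.64) = 65.7 N/C.

|E| = 65.7 N/C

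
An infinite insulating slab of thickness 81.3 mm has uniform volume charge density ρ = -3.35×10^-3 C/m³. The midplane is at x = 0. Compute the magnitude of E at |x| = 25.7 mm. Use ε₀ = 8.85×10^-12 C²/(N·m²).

By symmetry E is perpendicular to the slab. A Gaussian pillbox from −25.7 mm to +25.7 mm (face area A) lies entirely within the slab.
Q_enc = ρ·(2x)·A and flux = 2EA, so 2EA = 2ρxA/ε₀ ⇒ E = |ρ|x/ε₀.
E = (3.35×10^-3)(0.0257)/(8.85×10^-12) = 9.73×10^6 N/C.

E = 9.73×10^6 V/m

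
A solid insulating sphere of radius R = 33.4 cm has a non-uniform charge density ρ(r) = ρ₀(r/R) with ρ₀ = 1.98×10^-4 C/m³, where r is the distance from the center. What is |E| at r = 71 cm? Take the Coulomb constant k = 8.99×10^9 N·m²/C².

4.13×10^5 N/C

Symmetry ⇒ E = E(r) r̂. Gaussian sphere of radius r = 71 cm (r > R, all charge enclosed).
Q_enc = 4π ∫₀^R ρ₀(r'/R)^1 r'² dr' = 4πρ₀R³/4 = 2.318×10^-5 C.
By Gauss's law, ∮E·dA = E·4πr² = Q_enc/ε₀.
E = k|Q_enc|/r² = (8.99×10^9)(2.318e-5)/(0.71)² = 4.13×10^5 N/C.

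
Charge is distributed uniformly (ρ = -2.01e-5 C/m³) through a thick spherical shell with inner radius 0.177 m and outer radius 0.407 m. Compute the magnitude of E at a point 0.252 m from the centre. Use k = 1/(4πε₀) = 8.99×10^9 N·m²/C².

E = 1.25e5 N/C

Symmetry ⇒ E = E(r) r̂. Gaussian sphere of radius r = 0.252 m (within the shell material, 0.177 m < r < 0.407 m).
Enclosed charge is the volume from a to r: Q_enc = (4π/3)ρ(r³ − a³) = -8.805e-7 C.
Gauss's law: E·4πr² = Q_enc/ε₀.
E = k|Q_enc|/r² = (8.99×10^9)(8.805×10^-7)/(0.252)² = 1.25×10^5 N/C.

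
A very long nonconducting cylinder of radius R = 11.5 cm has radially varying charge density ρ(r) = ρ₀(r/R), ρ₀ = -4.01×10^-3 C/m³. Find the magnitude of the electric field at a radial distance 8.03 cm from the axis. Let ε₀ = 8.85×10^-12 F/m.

By cylindrical symmetry E is radial; use a coaxial Gaussian cylinder of radius 8.03 cm and length L (r < R).
λ_enc = ∫₀^r ρ(r')·2πr' dr' = (2πρ₀/R)·r^3/3 = -3.781e-5 C/m.
By Gauss's law (flux through the curved wall only), E·2πrL = λ_enc L/ε₀.
E = |λ_enc|/(2πε₀r) = (3.781×10^-5)/(2π·8.85×10^-12·0.0803) = 8.47e6 N/C.

E = 8.47e6 V/m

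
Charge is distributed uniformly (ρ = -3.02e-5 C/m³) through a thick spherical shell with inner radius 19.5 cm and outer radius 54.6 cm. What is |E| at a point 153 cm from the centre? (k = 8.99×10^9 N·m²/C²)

E ≈ 7.55e4 N/C

Take a concentric spherical Gaussian surface of radius r = 153 cm (r > 54.6 cm, enclosing the whole shell).
Q_enc = ρ·(4π/3)(b³ − a³) = (-3.02e-5)·(4π/3)·((0.546)³ − (0.195)³) = -1.965e-5 C.
By Gauss's law, ∮E·dA = E·4πr² = Q_enc/ε₀.
E = k|Q_enc|/r² = (8.99×10^9)(1.965e-5)/(1.53)² = 7.55×10^4 N/C.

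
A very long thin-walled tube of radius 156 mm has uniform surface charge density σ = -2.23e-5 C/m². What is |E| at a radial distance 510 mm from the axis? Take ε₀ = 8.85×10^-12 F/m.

7.71×10^5 V/m

Take a coaxial cylindrical Gaussian surface of radius r = 510 mm and length L (r > 156 mm).
The whole shell is enclosed: λ_enc = σ·2πR = (-2.23×10^-5)·2π·(0.156) = -2.186×10^-5 C/m.
Applying ∮E·dA = Q_enc/ε₀ with the end caps contributing no flux:
E = |λ_enc|/(2πε₀r) = (2.186×10^-5)/(2π·8.85×10^-12·0.51) = 7.71×10^5 N/C.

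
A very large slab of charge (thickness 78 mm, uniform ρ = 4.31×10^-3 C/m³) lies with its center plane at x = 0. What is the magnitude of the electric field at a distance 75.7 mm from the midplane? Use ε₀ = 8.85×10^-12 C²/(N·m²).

The point |x| = 75.7 mm lies outside the slab (half-thickness 0.039 m). A symmetric pillbox spanning the full slab encloses Q_enc = ρ·d·A.
Flux = 2EA ⇒ E = |ρ|d/(2ε₀), independent of distance outside.
E = (4.31×10^-3)(0.078)/(2·8.85×10^-12) = 1.90e7 N/C.

1.90×10^7 V/m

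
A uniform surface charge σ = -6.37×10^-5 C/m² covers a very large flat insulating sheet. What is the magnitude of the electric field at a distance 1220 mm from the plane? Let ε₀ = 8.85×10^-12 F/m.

The symmetry is planar: E is normal to the sheet and the same magnitude on both sides. Take a pillbox straddling the sheet with end-cap area A.
Flux Φ = 2EA and Q_enc = σA, so 2EA = σA/ε₀ ⇒ E = |σ|/(2ε₀), independent of distance.
E = |σ|/(2ε₀) = (6.37e-5)/(2·8.85×10^-12) = 3.60×10^6 N/C.

|E| = 3.60×10^6 N/C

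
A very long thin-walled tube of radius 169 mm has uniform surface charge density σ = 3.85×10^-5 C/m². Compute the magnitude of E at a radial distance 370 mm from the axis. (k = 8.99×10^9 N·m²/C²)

E = 1.99×10^6 N/C

Coaxial Gaussian cylinder, radius r = 370 mm, length L (r > 169 mm).
The whole shell is enclosed: λ_enc = σ·2πR = (3.85e-5)·2π·(0.169) = 4.088×10^-5 C/m.
Applying ∮E·dA = Q_enc/ε₀ with the end caps contributing no flux:
E = 2k|λ_enc|/r = 2(8.99×10^9)(4.088e-5)/(0.37) = 1.99×10^6 N/C.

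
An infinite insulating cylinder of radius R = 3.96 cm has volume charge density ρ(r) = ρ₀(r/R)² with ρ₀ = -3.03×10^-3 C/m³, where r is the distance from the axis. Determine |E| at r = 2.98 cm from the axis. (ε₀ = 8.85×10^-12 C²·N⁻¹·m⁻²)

Coaxial Gaussian cylinder, radius r = 2.98 cm, length L (r < R).
Integrating ρ over the cross-section to radius r: λ_enc = (2πρ₀/R²) ∫₀^r r'^3 dr' = 2πρ₀ r^4/(4·R²) = -2.394e-6 C/m.
Gauss's law: E·2πrL = λ_enc L/ε₀.
E = |λ_enc|/(2πε₀r) = (2.394×10^-6)/(2π·8.85×10^-12·0.0298) = 1.44×10^6 N/C.

E = 1.44×10^6 V/m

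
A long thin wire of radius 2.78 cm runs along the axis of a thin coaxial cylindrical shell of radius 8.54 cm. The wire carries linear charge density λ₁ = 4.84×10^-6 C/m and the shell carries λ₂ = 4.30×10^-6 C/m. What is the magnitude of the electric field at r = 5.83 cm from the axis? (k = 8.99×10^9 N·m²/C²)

E = 1.49×10^6 V/m

Coaxial Gaussian cylinder, radius r = 5.83 cm, length L (between the conductors, 2.78 cm < r < 8.54 cm).
Only the inner wire is enclosed; the outer shell contributes nothing inside itself. λ_enc = λ₁ = 4.84×10^-6 C/m.
By Gauss's law (flux through the curved wall only), E·2πrL = λ_enc L/ε₀.
E = 2k|λ_enc|/r = 2(8.99×10^9)(4.84e-6)/(0.0583) = 1.49×10^6 N/C.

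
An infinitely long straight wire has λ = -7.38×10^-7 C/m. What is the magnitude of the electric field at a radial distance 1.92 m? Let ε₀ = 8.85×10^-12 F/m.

|E| ≈ 6.91×10^3 N/C

Take a coaxial cylindrical Gaussian surface of radius r = 1.92 m and length L.
Q_enc = λL, so λ_enc = -7.38e-7 C/m.
Since E is radial and uniform over the curved surface, Φ = E·2πrL = Q_enc/ε₀ = λ_enc L/ε₀.
E = |λ_enc|/(2πε₀r) = (7.38×10^-7)/(2π·8.85×10^-12·1.92) = 6.91×10^3 N/C.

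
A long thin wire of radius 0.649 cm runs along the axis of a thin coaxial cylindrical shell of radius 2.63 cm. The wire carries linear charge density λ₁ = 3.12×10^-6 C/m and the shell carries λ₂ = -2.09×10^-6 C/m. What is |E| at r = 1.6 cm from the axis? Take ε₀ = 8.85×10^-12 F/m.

Take a coaxial cylindrical Gaussian surface of radius r = 1.6 cm and length L (between the conductors, 0.649 cm < r < 2.63 cm).
Only the inner wire is enclosed; the outer shell contributes nothing inside itself. λ_enc = λ₁ = 3.12×10^-6 C/m.
By Gauss's law (flux through the curved wall only), E·2πrL = λ_enc L/ε₀.
E = |λ_enc|/(2πε₀r) = (3.12×10^-6)/(2π·8.85×10^-12·0.016) = 3.51e6 N/C.

3.51×10^6 N/C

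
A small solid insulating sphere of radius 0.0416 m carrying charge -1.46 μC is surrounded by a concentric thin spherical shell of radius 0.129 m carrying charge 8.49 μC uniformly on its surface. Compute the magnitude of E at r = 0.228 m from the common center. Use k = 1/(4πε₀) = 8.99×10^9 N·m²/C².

By spherical symmetry E is radial; choose a Gaussian sphere of radius r = 0.228 m (r > 0.129 m, enclosing both).
Q_enc = (-1.46 μC) + (8.49 μC) = 7.03×10^-6 C.
Applying ∮E·dA = Q_enc/ε₀ with Φ = E(4πr²):
E = k|Q_enc|/r² = (8.99×10^9)(7.03e-6)/(0.228)² = 1.22×10^6 N/C.

E = 1.22×10^6 N/C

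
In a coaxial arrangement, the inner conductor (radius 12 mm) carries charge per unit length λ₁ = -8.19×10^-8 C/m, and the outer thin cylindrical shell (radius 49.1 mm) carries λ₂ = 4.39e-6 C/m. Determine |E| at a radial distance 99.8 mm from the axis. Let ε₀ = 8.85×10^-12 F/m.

7.76×10^5 N/C

Choose a coaxial cylinder of radius r = 99.8 mm (arbitrary length L) as the Gaussian surface (r > 49.1 mm, enclosing both).
λ_enc = λ₁ + λ₂ = (-8.19×10^-8) + (4.39×10^-6) = 4.308e-6 C/m.
Applying ∮E·dA = Q_enc/ε₀ with the end caps contributing no flux:
E = |λ_enc|/(2πε₀r) = (4.308×10^-6)/(2π·8.85×10^-12·0.0998) = 7.76e5 N/C.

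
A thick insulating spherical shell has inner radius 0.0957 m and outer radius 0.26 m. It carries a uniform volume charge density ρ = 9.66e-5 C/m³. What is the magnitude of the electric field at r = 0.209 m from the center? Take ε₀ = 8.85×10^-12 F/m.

E ≈ 6.87×10^5 V/m

Use a concentric Gaussian sphere at r = 0.209 m (within the shell material, 0.0957 m < r < 0.26 m).
Enclosed charge is the volume from a to r: Q_enc = (4π/3)ρ(r³ − a³) = 3.339e-6 C.
Since E is radial and uniform over the Gaussian sphere, Φ = E·4πr² = Q_enc/ε₀.
E = |Q_enc|/(4πε₀r²) = (3.339×10^-6)/(4π·8.85×10^-12·(0.209)²) = 6.87×10^5 N/C.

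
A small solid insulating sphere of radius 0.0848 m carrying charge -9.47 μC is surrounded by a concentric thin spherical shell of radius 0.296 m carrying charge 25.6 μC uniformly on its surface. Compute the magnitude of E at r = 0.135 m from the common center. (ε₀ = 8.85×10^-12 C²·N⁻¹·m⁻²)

E = 4.67×10^6 V/m

Symmetry ⇒ E = E(r) r̂. Gaussian sphere of radius r = 0.135 m (between the bodies, 0.0848 m < r < 0.296 m).
Only the inner charge is enclosed; the outer shell contributes nothing inside itself. Q_enc = -9.47 μC = -9.47×10^-6 C.
Since E is radial and uniform over the Gaussian sphere, Φ = E·4πr² = Q_enc/ε₀.
E = |Q_enc|/(4πε₀r²) = (9.47e-6)/(4π·8.85×10^-12·(0.135)²) = 4.67×10^6 N/C.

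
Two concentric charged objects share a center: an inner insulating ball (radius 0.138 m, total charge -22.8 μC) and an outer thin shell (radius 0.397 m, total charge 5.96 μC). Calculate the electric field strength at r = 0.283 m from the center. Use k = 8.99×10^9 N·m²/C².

Symmetry ⇒ E = E(r) r̂. Gaussian sphere of radius r = 0.283 m (between the bodies, 0.138 m < r < 0.397 m).
The shell at 0.397 m lies outside the Gaussian surface, so Q_enc = -22.8 μC = -2.28e-5 C.
Since E is radial and uniform over the Gaussian sphere, Φ = E·4πr² = Q_enc/ε₀.
E = k|Q_enc|/r² = (8.99×10^9)(2.28×10^-5)/(0.283)² = 2.56×10^6 N/C.

2.56×10^6 N/C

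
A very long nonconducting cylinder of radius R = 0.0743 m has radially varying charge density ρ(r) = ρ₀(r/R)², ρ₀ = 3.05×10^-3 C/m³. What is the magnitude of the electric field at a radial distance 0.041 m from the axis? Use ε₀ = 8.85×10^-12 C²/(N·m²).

E = 1.08×10^6 V/m

By cylindrical symmetry E is radial; use a coaxial Gaussian cylinder of radius 0.041 m and length L (r < R).
Integrating ρ over the cross-section to radius r: λ_enc = (2πρ₀/R²) ∫₀^r r'^3 dr' = 2πρ₀ r^4/(4·R²) = 2.452e-6 C/m.
Gauss's law: E·2πrL = λ_enc L/ε₀.
E = |λ_enc|/(2πε₀r) = (2.452e-6)/(2π·8.85×10^-12·0.041) = 1.08×10^6 N/C.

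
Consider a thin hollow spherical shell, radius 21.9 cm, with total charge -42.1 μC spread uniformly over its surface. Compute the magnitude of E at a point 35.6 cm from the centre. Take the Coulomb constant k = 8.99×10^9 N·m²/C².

|E| = 2.99e6 V/m

By spherical symmetry E is radial; choose a Gaussian sphere of radius r = 35.6 cm (r > 21.9 cm).
The entire shell is enclosed: Q_enc = -4.21×10^-5 C.
Since E is radial and uniform over the Gaussian sphere, Φ = E·4πr² = Q_enc/ε₀.
E = k|Q_enc|/r² = (8.99×10^9)(4.21×10^-5)/(0.356)² = 2.99×10^6 N/C.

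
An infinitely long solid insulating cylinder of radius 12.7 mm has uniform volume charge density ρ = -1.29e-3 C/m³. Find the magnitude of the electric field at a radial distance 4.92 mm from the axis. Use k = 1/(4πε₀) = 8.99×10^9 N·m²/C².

E = 3.59×10^5 N/C

Coaxial Gaussian cylinder, radius r = 4.92 mm, length L (r < R).
Charge inside radius r per length L is ρ·πr²·L, so λ_enc = ρπr² = -9.81×10^-8 C/m.
By Gauss's law (flux through the curved wall only), E·2πrL = λ_enc L/ε₀.
E = 2k|λ_enc|/r = 2(8.99×10^9)(9.81e-8)/(0.00492) = 3.59×10^5 N/C.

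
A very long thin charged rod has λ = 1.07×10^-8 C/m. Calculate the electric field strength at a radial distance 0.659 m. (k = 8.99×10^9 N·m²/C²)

292 N/C

By cylindrical symmetry E is radial; use a coaxial Gaussian cylinder of radius 0.659 m and length L.
Q_enc = λL, so λ_enc = 1.07×10^-8 C/m.
Gauss's law: E·2πrL = λ_enc L/ε₀.
E = 2k|λ_enc|/r = 2(8.99×10^9)(1.07×10^-8)/(0.659) = 292 N/C.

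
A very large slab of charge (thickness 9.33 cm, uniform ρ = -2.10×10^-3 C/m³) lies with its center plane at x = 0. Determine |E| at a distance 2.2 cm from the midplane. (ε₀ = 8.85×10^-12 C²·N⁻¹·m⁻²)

5.22e6 N/C

By symmetry E is perpendicular to the slab. A Gaussian pillbox from −2.2 cm to +2.2 cm (face area A) lies entirely within the slab.
Q_enc = ρ·(2x)·A and flux = 2EA, so 2EA = 2ρxA/ε₀ ⇒ E = |ρ|x/ε₀.
E = (2.10e-3)(0.022)/(8.85×10^-12) = 5.22×10^6 N/C.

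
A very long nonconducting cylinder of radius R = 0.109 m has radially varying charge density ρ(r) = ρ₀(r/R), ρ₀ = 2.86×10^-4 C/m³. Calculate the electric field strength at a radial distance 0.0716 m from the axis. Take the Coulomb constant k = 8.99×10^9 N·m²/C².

|E| = 5.07×10^5 V/m

Choose a coaxial cylinder of radius r = 0.0716 m (arbitrary length L) as the Gaussian surface (r < R).
Integrating ρ over the cross-section to radius r: λ_enc = (2πρ₀/R) ∫₀^r r'^2 dr' = 2πρ₀ r^3/(3·R) = 2.017×10^-6 C/m.
Since E is radial and uniform over the curved surface, Φ = E·2πrL = Q_enc/ε₀ = λ_enc L/ε₀.
E = 2k|λ_enc|/r = 2(8.99×10^9)(2.017×10^-6)/(0.0716) = 5.07×10^5 N/C.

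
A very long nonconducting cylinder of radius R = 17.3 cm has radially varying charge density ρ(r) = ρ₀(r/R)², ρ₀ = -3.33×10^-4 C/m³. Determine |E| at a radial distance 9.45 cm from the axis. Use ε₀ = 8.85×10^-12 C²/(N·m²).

E = 2.65×10^5 V/m

Coaxial Gaussian cylinder, radius r = 9.45 cm, length L (r < R).
λ_enc = ∫₀^r ρ(r')·2πr' dr' = (2πρ₀/R²)·r^4/4 = -1.394×10^-6 C/m.
Applying ∮E·dA = Q_enc/ε₀ with the end caps contributing no flux:
E = |λ_enc|/(2πε₀r) = (1.394e-6)/(2π·8.85×10^-12·0.0945) = 2.65×10^5 N/C.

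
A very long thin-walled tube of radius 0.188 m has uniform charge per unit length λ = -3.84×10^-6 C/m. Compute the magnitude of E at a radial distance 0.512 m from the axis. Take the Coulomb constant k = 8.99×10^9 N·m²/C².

1.35×10^5 V/m

Take a coaxial cylindrical Gaussian surface of radius r = 0.512 m and length L (r > 0.188 m).
The full line charge is enclosed: λ_enc = -3.84×10^-6 C/m.
By Gauss's law (flux through the curved wall only), E·2πrL = λ_enc L/ε₀.
E = 2k|λ_enc|/r = 2(8.99×10^9)(3.84×10^-6)/(0.512) = 1.35×10^5 N/C.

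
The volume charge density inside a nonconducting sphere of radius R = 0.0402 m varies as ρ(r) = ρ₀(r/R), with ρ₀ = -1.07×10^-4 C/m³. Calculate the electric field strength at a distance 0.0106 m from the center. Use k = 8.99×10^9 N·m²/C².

Take a concentric spherical Gaussian surface of radius r = 0.0106 m (r < R).
Integrate the density: Q_enc = 4π ∫₀^r ρ₀(r'/R)^1 r'² dr' = 4πρ₀ r^4/(4·R) = -1.056e-10 C.
Applying ∮E·dA = Q_enc/ε₀ with Φ = E(4πr²):
E = k|Q_enc|/r² = (8.99×10^9)(1.056×10^-10)/(0.0106)² = 8.45e3 N/C.

8.45×10^3 N/C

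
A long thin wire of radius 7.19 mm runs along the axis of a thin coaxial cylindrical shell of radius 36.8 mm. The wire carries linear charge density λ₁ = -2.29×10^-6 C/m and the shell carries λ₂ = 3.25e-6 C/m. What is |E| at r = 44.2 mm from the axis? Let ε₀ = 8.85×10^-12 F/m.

|E| = 3.91e5 N/C

By cylindrical symmetry E is radial; use a coaxial Gaussian cylinder of radius 44.2 mm and length L (r > 36.8 mm, enclosing both).
λ_enc = λ₁ + λ₂ = (-2.29×10^-6) + (3.25×10^-6) = 9.60×10^-7 C/m.
Gauss's law: E·2πrL = λ_enc L/ε₀.
E = |λ_enc|/(2πε₀r) = (9.60×10^-7)/(2π·8.85×10^-12·0.0442) = 3.91×10^5 N/C.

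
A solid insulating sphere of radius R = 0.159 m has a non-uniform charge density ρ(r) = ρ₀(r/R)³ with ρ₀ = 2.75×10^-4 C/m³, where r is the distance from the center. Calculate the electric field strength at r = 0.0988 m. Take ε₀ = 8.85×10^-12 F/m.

E = 1.23×10^5 N/C

Symmetry ⇒ E = E(r) r̂. Gaussian sphere of radius r = 0.0988 m (r < R).
Q_enc = ∫₀^r ρ(r')·4πr'² dr' = (4πρ₀/R³) ∫₀^r r'^5 dr' = 4πρ₀ r^6/(6·R³) = 1.333×10^-7 C.
Since E is radial and uniform over the Gaussian sphere, Φ = E·4πr² = Q_enc/ε₀.
E = |Q_enc|/(4πε₀r²) = (1.333×10^-7)/(4π·8.85×10^-12·(0.0988)²) = 1.23×10^5 N/C.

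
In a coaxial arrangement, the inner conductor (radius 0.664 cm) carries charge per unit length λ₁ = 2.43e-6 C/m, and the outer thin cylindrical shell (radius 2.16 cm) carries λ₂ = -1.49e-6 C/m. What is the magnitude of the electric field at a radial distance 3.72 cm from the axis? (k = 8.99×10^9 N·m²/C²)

|E| ≈ 4.54×10^5 N/C

Coaxial Gaussian cylinder, radius r = 3.72 cm, length L (r > 2.16 cm, enclosing both).
λ_enc = λ₁ + λ₂ = (2.43×10^-6) + (-1.49e-6) = 9.40×10^-7 C/m.
Gauss's law: E·2πrL = λ_enc L/ε₀.
E = 2k|λ_enc|/r = 2(8.99×10^9)(9.40×10^-7)/(0.0372) = 4.54e5 N/C.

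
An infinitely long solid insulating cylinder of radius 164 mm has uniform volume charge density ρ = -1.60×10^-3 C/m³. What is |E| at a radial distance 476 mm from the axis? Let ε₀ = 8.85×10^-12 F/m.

5.11e6 V/m

By cylindrical symmetry E is radial; use a coaxial Gaussian cylinder of radius 476 mm and length L (r > 164 mm, full cross-section enclosed).
λ_enc = ρ·πR² = (-1.60×10^-3)π(0.164)² = -1.352×10^-4 C/m.
Since E is radial and uniform over the curved surface, Φ = E·2πrL = Q_enc/ε₀ = λ_enc L/ε₀.
E = |λ_enc|/(2πε₀r) = (1.352×10^-4)/(2π·8.85×10^-12·0.476) = 5.11e6 N/C.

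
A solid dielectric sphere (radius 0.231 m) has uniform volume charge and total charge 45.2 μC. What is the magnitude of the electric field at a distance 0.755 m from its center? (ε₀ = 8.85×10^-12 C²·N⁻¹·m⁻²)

Use a concentric Gaussian sphere at r = 0.755 m (r > R, so the entire charge is enclosed).
Q_enc = 45.2 μC = 4.52×10^-5 C.
Gauss's law: E·4πr² = Q_enc/ε₀.
E = |Q_enc|/(4πε₀r²) = (4.52×10^-5)/(4π·8.85×10^-12·(0.755)²) = 7.13×10^5 N/C.

E ≈ 7.13e5 N/C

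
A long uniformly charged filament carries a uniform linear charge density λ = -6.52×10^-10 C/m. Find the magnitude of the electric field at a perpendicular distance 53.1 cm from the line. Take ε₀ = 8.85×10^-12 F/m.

E ≈ 22.1 V/m

Take a coaxial cylindrical Gaussian surface of radius r = 53.1 cm and length L.
Q_enc = λL, so λ_enc = -6.52×10^-10 C/m.
Since E is radial and uniform over the curved surface, Φ = E·2πrL = Q_enc/ε₀ = λ_enc L/ε₀.
E = |λ_enc|/(2πε₀r) = (6.52e-10)/(2π·8.85×10^-12·0.531) = 22.1 N/C.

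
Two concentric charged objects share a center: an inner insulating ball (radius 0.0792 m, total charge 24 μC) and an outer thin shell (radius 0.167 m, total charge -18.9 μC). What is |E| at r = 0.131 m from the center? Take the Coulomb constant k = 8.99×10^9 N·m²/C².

Use a concentric Gaussian sphere at r = 0.131 m (between the bodies, 0.0792 m < r < 0.167 m).
The shell at 0.167 m lies outside the Gaussian surface, so Q_enc = 24 μC = 2.40×10^-5 C.
Since E is radial and uniform over the Gaussian sphere, Φ = E·4πr² = Q_enc/ε₀.
E = k|Q_enc|/r² = (8.99×10^9)(2.40×10^-5)/(0.131)² = 1.26e7 N/C.

E ≈ 1.26×10^7 N/C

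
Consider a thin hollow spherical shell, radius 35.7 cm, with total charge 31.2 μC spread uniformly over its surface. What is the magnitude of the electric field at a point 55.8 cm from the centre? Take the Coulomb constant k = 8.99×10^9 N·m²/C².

Symmetry ⇒ E = E(r) r̂. Gaussian sphere of radius r = 55.8 cm (r > 35.7 cm).
The entire shell is enclosed: Q_enc = 3.12e-5 C.
Gauss's law: E·4πr² = Q_enc/ε₀.
E = k|Q_enc|/r² = (8.99×10^9)(3.12×10^-5)/(0.558)² = 9.01×10^5 N/C.

|E| = 9.01×10^5 V/m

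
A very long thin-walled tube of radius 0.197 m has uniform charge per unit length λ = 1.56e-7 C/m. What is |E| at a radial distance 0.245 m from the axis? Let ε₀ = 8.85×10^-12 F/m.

E ≈ 1.15×10^4 N/C

Take a coaxial cylindrical Gaussian surface of radius r = 0.245 m and length L (r > 0.197 m).
The full line charge is enclosed: λ_enc = 1.56×10^-7 C/m.
Since E is radial and uniform over the curved surface, Φ = E·2πrL = Q_enc/ε₀ = λ_enc L/ε₀.
E = |λ_enc|/(2πε₀r) = (1.56×10^-7)/(2π·8.85×10^-12·0.245) = 1.15×10^4 N/C.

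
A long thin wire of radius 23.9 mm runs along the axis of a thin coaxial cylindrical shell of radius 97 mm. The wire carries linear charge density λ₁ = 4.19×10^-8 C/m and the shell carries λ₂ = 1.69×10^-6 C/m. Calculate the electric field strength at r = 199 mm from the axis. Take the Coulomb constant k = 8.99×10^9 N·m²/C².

Coaxial Gaussian cylinder, radius r = 199 mm, length L (r > 97 mm, enclosing both).
λ_enc = λ₁ + λ₂ = (4.19e-8) + (1.69×10^-6) = 1.732×10^-6 C/m.
Since E is radial and uniform over the curved surface, Φ = E·2πrL = Q_enc/ε₀ = λ_enc L/ε₀.
E = 2k|λ_enc|/r = 2(8.99×10^9)(1.732×10^-6)/(0.199) = 1.56×10^5 N/C.

|E| = 1.56×10^5 N/C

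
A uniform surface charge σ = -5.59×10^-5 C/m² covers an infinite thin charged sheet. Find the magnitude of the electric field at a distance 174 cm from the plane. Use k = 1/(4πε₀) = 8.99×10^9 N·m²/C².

|E| ≈ 3.16×10^6 V/m

By planar symmetry E is perpendicular to the sheet and uniform; use a Gaussian pillbox with flat faces of area A on each side of the sheet.
Flux Φ = 2EA and Q_enc = σA, so 2EA = σA/ε₀ ⇒ E = |σ|/(2ε₀), independent of distance.
E = 2πk|σ| = 2π(8.99×10^9)(5.59×10^-5) = 3.16×10^6 N/C.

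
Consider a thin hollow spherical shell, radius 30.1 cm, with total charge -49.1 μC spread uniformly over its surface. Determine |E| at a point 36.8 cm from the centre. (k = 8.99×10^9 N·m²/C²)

E = 3.26×10^6 N/C

By spherical symmetry E is radial; choose a Gaussian sphere of radius r = 36.8 cm (r > 30.1 cm).
The entire shell is enclosed: Q_enc = -4.91×10^-5 C.
By Gauss's law, ∮E·dA = E·4πr² = Q_enc/ε₀.
E = k|Q_enc|/r² = (8.99×10^9)(4.91×10^-5)/(0.368)² = 3.26×10^6 N/C.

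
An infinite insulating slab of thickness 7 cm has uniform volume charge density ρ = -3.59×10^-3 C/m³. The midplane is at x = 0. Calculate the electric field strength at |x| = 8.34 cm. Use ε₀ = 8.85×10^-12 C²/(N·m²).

|E| = 1.42e7 N/C

The point |x| = 8.34 cm lies outside the slab (half-thickness 0.035 m). A symmetric pillbox spanning the full slab encloses Q_enc = ρ·d·A.
Flux = 2EA ⇒ E = |ρ|d/(2ε₀), independent of distance outside.
E = (3.59×10^-3)(0.07)/(2·8.85×10^-12) = 1.42e7 N/C.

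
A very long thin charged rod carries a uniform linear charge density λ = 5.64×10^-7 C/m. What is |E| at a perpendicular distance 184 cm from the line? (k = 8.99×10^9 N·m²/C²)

5.51×10^3 V/m

Choose a coaxial cylinder of radius r = 184 cm (arbitrary length L) as the Gaussian surface.
Q_enc = λL, so λ_enc = 5.64e-7 C/m.
Gauss's law: E·2πrL = λ_enc L/ε₀.
E = 2k|λ_enc|/r = 2(8.99×10^9)(5.64×10^-7)/(1.84) = 5.51×10^3 N/C.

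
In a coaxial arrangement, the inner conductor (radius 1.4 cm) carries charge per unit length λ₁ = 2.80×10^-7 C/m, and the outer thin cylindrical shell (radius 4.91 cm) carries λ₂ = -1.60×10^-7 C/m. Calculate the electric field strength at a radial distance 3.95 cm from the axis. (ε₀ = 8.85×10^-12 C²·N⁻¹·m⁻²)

Take a coaxial cylindrical Gaussian surface of radius r = 3.95 cm and length L (between the conductors, 1.4 cm < r < 4.91 cm).
The shell at 4.91 cm lies outside the Gaussian surface, so λ_enc = λ₁ = 2.80e-7 C/m.
Applying ∮E·dA = Q_enc/ε₀ with the end caps contributing no flux:
E = |λ_enc|/(2πε₀r) = (2.80×10^-7)/(2π·8.85×10^-12·0.0395) = 1.27×10^5 N/C.

E ≈ 1.27×10^5 N/C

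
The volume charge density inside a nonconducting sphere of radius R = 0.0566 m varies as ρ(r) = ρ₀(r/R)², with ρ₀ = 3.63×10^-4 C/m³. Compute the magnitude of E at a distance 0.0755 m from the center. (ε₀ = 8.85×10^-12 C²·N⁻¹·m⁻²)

|E| = 2.61e5 N/C

Take a concentric spherical Gaussian surface of radius r = 0.0755 m (r > R, all charge enclosed).
Q_enc = 4π ∫₀^R ρ₀(r'/R)^2 r'² dr' = 4πρ₀R³/5 = 1.654×10^-7 C.
By Gauss's law, ∮E·dA = E·4πr² = Q_enc/ε₀.
E = |Q_enc|/(4πε₀r²) = (1.654e-7)/(4π·8.85×10^-12·(0.0755)²) = 2.61×10^5 N/C.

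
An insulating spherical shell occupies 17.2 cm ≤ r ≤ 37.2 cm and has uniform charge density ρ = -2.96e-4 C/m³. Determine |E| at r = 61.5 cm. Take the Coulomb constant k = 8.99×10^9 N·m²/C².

By spherical symmetry E is radial; choose a Gaussian sphere of radius r = 61.5 cm (r > 37.2 cm, enclosing the whole shell).
Q_enc = ρ·(4π/3)(b³ − a³) = (-2.96e-4)·(4π/3)·((0.372)³ − (0.172)³) = -5.752×10^-5 C.
By Gauss's law, ∮E·dA = E·4πr² = Q_enc/ε₀.
E = k|Q_enc|/r² = (8.99×10^9)(5.752e-5)/(0.615)² = 1.37×10^6 N/C.

E = 1.37×10^6 N/C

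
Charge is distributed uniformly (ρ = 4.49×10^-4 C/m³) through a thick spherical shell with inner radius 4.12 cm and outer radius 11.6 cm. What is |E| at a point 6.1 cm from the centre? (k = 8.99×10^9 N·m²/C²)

By spherical symmetry E is radial; choose a Gaussian sphere of radius r = 6.1 cm (within the shell material, 4.12 cm < r < 11.6 cm).
Only the shell between 4.12 cm and r is enclosed: Q_enc = ρ·(4π/3)(r³ − a³) = (4.49×10^-4)·(4π/3)·((0.061)³ − (0.0412)³) = 2.954e-7 C.
By Gauss's law, ∮E·dA = E·4πr² = Q_enc/ε₀.
E = k|Q_enc|/r² = (8.99×10^9)(2.954×10^-7)/(0.061)² = 7.14×10^5 N/C.

|E| = 7.14×10^5 N/C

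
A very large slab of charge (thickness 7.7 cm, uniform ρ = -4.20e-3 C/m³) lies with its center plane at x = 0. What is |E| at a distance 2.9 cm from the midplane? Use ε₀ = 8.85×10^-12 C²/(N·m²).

By symmetry E is perpendicular to the slab. A Gaussian pillbox from −2.9 cm to +2.9 cm (face area A) lies entirely within the slab.
Q_enc = ρ·(2x)·A and flux = 2EA, so 2EA = 2ρxA/ε₀ ⇒ E = |ρ|x/ε₀.
E = (4.20×10^-3)(0.029)/(8.85×10^-12) = 1.38×10^7 N/C.

|E| ≈ 1.38e7 N/C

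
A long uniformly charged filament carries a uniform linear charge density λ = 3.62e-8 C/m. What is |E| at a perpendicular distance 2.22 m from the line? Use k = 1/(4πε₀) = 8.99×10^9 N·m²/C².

|E| ≈ 293 V/m

Choose a coaxial cylinder of radius r = 2.22 m (arbitrary length L) as the Gaussian surface.
Q_enc = λL, so λ_enc = 3.62×10^-8 C/m.
Since E is radial and uniform over the curved surface, Φ = E·2πrL = Q_enc/ε₀ = λ_enc L/ε₀.
E = 2k|λ_enc|/r = 2(8.99×10^9)(3.62e-8)/(2.22) = 293 N/C.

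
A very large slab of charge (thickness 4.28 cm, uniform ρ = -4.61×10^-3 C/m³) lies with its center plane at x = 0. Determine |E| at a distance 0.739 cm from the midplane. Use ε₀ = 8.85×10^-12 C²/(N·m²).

|E| = 3.85e6 N/C

By symmetry E is perpendicular to the slab. A Gaussian pillbox from −0.739 cm to +0.739 cm (face area A) lies entirely within the slab.
Q_enc = ρ·(2x)·A and flux = 2EA, so 2EA = 2ρxA/ε₀ ⇒ E = |ρ|x/ε₀.
E = (4.61×10^-3)(0.00739)/(8.85×10^-12) = 3.85×10^6 N/C.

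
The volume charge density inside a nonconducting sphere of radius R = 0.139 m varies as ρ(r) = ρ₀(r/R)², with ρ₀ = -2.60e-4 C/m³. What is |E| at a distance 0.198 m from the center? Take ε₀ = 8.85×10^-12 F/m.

Use a concentric Gaussian sphere at r = 0.198 m (r > R, all charge enclosed).
Q_enc = 4π ∫₀^R ρ₀(r'/R)^2 r'² dr' = 4πρ₀R³/5 = -1.755e-6 C.
Gauss's law: E·4πr² = Q_enc/ε₀.
E = |Q_enc|/(4πε₀r²) = (1.755×10^-6)/(4π·8.85×10^-12·(0.198)²) = 4.03×10^5 N/C.

|E| ≈ 4.03×10^5 N/C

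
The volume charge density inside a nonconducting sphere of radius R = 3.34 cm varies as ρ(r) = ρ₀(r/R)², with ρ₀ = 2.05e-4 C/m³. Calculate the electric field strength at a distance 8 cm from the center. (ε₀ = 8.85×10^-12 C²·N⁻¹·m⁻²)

Take a concentric spherical Gaussian surface of radius r = 8 cm (r > R, all charge enclosed).
Q_enc = 4π ∫₀^R ρ₀(r'/R)^2 r'² dr' = 4πρ₀R³/5 = 1.92×10^-8 C.
By Gauss's law, ∮E·dA = E·4πr² = Q_enc/ε₀.
E = |Q_enc|/(4πε₀r²) = (1.92×10^-8)/(4π·8.85×10^-12·(0.08)²) = 2.70e4 N/C.

E ≈ 2.70×10^4 N/C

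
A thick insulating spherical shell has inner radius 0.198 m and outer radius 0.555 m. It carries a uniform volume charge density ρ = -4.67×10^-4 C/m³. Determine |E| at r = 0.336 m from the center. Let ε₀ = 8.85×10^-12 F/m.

Symmetry ⇒ E = E(r) r̂. Gaussian sphere of radius r = 0.336 m (within the shell material, 0.198 m < r < 0.555 m).
Enclosed charge is the volume from a to r: Q_enc = (4π/3)ρ(r³ − a³) = -5.902×10^-5 C.
Applying ∮E·dA = Q_enc/ε₀ with Φ = E(4πr²):
E = |Q_enc|/(4πε₀r²) = (5.902×10^-5)/(4π·8.85×10^-12·(0.336)²) = 4.70e6 N/C.

E = 4.70×10^6 N/C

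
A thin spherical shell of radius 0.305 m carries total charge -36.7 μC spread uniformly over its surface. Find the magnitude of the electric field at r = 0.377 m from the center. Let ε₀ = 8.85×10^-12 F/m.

|E| = 2.32e6 N/C

By spherical symmetry E is radial; choose a Gaussian sphere of radius r = 0.377 m (r > 0.305 m).
The entire shell is enclosed: Q_enc = -3.67e-5 C.
Since E is radial and uniform over the Gaussian sphere, Φ = E·4πr² = Q_enc/ε₀.
E = |Q_enc|/(4πε₀r²) = (3.67×10^-5)/(4π·8.85×10^-12·(0.377)²) = 2.32×10^6 N/C.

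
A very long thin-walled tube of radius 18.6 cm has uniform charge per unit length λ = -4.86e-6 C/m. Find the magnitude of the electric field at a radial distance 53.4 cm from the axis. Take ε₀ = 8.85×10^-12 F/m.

E = 1.64×10^5 V/m

Take a coaxial cylindrical Gaussian surface of radius r = 53.4 cm and length L (r > 18.6 cm).
The full line charge is enclosed: λ_enc = -4.86e-6 C/m.
By Gauss's law (flux through the curved wall only), E·2πrL = λ_enc L/ε₀.
E = |λ_enc|/(2πε₀r) = (4.86×10^-6)/(2π·8.85×10^-12·0.534) = 1.64×10^5 N/C.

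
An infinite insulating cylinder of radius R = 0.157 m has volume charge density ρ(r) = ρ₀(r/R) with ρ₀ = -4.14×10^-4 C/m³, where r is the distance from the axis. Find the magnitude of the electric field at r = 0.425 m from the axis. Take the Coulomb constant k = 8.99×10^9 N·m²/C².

Take a coaxial cylindrical Gaussian surface of radius r = 0.425 m and length L (r > R, full charge per length enclosed).
λ_enc = 2π ∫₀^R ρ₀(r'/R)^1 r' dr' = 2πρ₀R²/3 = -2.137×10^-5 C/m.
Since E is radial and uniform over the curved surface, Φ = E·2πrL = Q_enc/ε₀ = λ_enc L/ε₀.
E = 2k|λ_enc|/r = 2(8.99×10^9)(2.137×10^-5)/(0.425) = 9.04e5 N/C.

E = 9.04e5 N/C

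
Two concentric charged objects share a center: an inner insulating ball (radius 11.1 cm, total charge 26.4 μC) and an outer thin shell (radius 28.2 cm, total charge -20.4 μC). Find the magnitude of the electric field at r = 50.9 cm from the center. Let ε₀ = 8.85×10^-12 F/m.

E ≈ 2.08×10^5 N/C

Symmetry ⇒ E = E(r) r̂. Gaussian sphere of radius r = 50.9 cm (r > 28.2 cm, enclosing both).
Q_enc = (26.4 μC) + (-20.4 μC) = 6.00×10^-6 C.
By Gauss's law, ∮E·dA = E·4πr² = Q_enc/ε₀.
E = |Q_enc|/(4πε₀r²) = (6.00e-6)/(4π·8.85×10^-12·(0.509)²) = 2.08×10^5 N/C.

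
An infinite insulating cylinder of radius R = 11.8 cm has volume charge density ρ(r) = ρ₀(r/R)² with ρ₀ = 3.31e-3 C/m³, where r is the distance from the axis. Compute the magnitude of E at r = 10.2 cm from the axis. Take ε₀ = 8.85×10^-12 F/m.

|E| ≈ 7.13×10^6 N/C

Choose a coaxial cylinder of radius r = 10.2 cm (arbitrary length L) as the Gaussian surface (r < R).
Integrating ρ over the cross-section to radius r: λ_enc = (2πρ₀/R²) ∫₀^r r'^3 dr' = 2πρ₀ r^4/(4·R²) = 4.042×10^-5 C/m.
Gauss's law: E·2πrL = λ_enc L/ε₀.
E = |λ_enc|/(2πε₀r) = (4.042×10^-5)/(2π·8.85×10^-12·0.102) = 7.13e6 N/C.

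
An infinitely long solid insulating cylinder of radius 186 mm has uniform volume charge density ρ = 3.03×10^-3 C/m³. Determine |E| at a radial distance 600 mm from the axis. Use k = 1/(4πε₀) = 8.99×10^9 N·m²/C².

E ≈ 9.87e6 V/m

Coaxial Gaussian cylinder, radius r = 600 mm, length L (r > 186 mm, full cross-section enclosed).
λ_enc = ρ·πR² = (3.03e-3)π(0.186)² = 3.293×10^-4 C/m.
Gauss's law: E·2πrL = λ_enc L/ε₀.
E = 2k|λ_enc|/r = 2(8.99×10^9)(3.293e-4)/(0.6) = 9.87×10^6 N/C.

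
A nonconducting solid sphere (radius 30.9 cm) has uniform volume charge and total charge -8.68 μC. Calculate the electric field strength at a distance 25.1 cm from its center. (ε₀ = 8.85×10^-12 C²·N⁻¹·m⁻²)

E = 6.64×10^5 N/C

By spherical symmetry E is radial; choose a Gaussian sphere of radius r = 25.1 cm (r < R).
Only the charge within r is enclosed: Q_enc = Q·(r/R)³ = (-8.68 μC)·(25.1 cm/30.9 cm)³ = -4.652×10^-6 C.
By Gauss's law, ∮E·dA = E·4πr² = Q_enc/ε₀.
E = |Q_enc|/(4πε₀r²) = (4.652×10^-6)/(4π·8.85×10^-12·(0.251)²) = 6.64×10^5 N/C.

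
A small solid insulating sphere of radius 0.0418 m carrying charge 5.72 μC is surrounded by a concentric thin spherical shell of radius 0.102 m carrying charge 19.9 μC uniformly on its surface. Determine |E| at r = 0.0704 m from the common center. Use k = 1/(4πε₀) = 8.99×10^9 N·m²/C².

Symmetry ⇒ E = E(r) r̂. Gaussian sphere of radius r = 0.0704 m (between the bodies, 0.0418 m < r < 0.102 m).
Only the inner charge is enclosed; the outer shell contributes nothing inside itself. Q_enc = 5.72 μC = 5.72×10^-6 C.
Gauss's law: E·4πr² = Q_enc/ε₀.
E = k|Q_enc|/r² = (8.99×10^9)(5.72×10^-6)/(0.0704)² = 1.04×10^7 N/C.

1.04×10^7 N/C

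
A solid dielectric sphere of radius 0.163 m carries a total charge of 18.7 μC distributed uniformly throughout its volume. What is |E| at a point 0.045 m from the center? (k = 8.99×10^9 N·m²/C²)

Symmetry ⇒ E = E(r) r̂. Gaussian sphere of radius r = 0.045 m (r < R).
Only the charge within r is enclosed: Q_enc = Q·(r/R)³ = (18.7 μC)·(0.045 m/0.163 m)³ = 3.935×10^-7 C.
Applying ∮E·dA = Q_enc/ε₀ with Φ = E(4πr²):
E = k|Q_enc|/r² = (8.99×10^9)(3.935e-7)/(0.045)² = 1.75e6 N/C.

|E| = 1.75×10^6 N/C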